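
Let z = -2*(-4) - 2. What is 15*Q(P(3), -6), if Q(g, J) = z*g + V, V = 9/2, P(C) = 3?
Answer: 675/2 ≈ 337.50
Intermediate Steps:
V = 9/2 (V = 9*(1/2) = 9/2 ≈ 4.5000)
z = 6 (z = 8 - 2 = 6)
Q(g, J) = 9/2 + 6*g (Q(g, J) = 6*g + 9/2 = 9/2 + 6*g)
15*Q(P(3), -6) = 15*(9/2 + 6*3) = 15*(9/2 + 18) = 15*(45/2) = 675/2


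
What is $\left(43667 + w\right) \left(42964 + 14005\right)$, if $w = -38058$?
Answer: $319539121$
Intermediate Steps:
$\left(43667 + w\right) \left(42964 + 14005\right) = \left(43667 - 38058\right) \left(42964 + 14005\right) = 5609 \cdot 56969 = 319539121$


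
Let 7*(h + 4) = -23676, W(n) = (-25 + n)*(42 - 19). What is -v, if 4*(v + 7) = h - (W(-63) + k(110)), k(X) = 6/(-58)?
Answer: 282207/812 ≈ 347.55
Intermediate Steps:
k(X) = -3/29 (k(X) = 6*(-1/58) = -3/29)
W(n) = -575 + 23*n (W(n) = (-25 + n)*23 = -575 + 23*n)
h = -23704/7 (h = -4 + (1/7)*(-23676) = -4 - 23676/7 = -23704/7 ≈ -3386.3)
v = -282207/812 (v = -7 + (-23704/7 - ((-575 + 23*(-63)) - 3/29))/4 = -7 + (-23704/7 - ((-575 - 1449) - 3/29))/4 = -7 + (-23704/7 - (-2024 - 3/29))/4 = -7 + (-23704/7 - 1*(-58699/29))/4 = -7 + (-23704/7 + 58699/29)/4 = -7 + (1/4)*(-276523/203) = -7 - 276523/812 = -282207/812 ≈ -347.55)
-v = -1*(-282207/812) = 282207/812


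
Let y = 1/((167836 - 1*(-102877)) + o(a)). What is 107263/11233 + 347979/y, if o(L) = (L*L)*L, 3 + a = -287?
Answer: -94274720483925446/11233 ≈ -8.3927e+12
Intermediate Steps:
a = -290 (a = -3 - 287 = -290)
o(L) = L³ (o(L) = L²*L = L³)
y = -1/24118287 (y = 1/((167836 - 1*(-102877)) + (-290)³) = 1/((167836 + 102877) - 24389000) = 1/(270713 - 24389000) = 1/(-24118287) = -1/24118287 ≈ -4.1462e-8)
107263/11233 + 347979/y = 107263/11233 + 347979/(-1/24118287) = 107263*(1/11233) + 347979*(-24118287) = 107263/11233 - 8392657391973 = -94274720483925446/11233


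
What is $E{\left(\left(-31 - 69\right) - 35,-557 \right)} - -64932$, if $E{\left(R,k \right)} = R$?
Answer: $64797$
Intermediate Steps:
$E{\left(\left(-31 - 69\right) - 35,-557 \right)} - -64932 = \left(\left(-31 - 69\right) - 35\right) - -64932 = \left(-100 - 35\right) + 64932 = -135 + 64932 = 64797$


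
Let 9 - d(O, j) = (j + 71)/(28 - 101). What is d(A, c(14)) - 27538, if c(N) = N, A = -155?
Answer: -2009532/73 ≈ -27528.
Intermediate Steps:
d(O, j) = 728/73 + j/73 (d(O, j) = 9 - (j + 71)/(28 - 101) = 9 - (71 + j)/(-73) = 9 - (71 + j)*(-1)/73 = 9 - (-71/73 - j/73) = 9 + (71/73 + j/73) = 728/73 + j/73)
d(A, c(14)) - 27538 = (728/73 + (1/73)*14) - 27538 = (728/73 + 14/73) - 27538 = 742/73 - 27538 = -2009532/73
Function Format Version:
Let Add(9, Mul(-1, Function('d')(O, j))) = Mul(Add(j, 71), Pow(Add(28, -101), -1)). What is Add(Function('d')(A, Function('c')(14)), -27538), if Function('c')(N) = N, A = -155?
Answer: Rational(-2009532, 73) ≈ -27528.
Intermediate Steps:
Function('d')(O, j) = Add(Rational(728, 73), Mul(Rational(1, 73), j)) (Function('d')(O, j) = Add(9, Mul(-1, Mul(Add(j, 71), Pow(Add(28, -101), -1)))) = Add(9, Mul(-1, Mul(Add(71, j), Pow(-73, -1)))) = Add(9, Mul(-1, Mul(Add(71, j), Rational(-1, 73)))) = Add(9, Mul(-1, Add(Rational(-71, 73), Mul(Rational(-1, 73), j)))) = Add(9, Add(Rational(71, 73), Mul(Rational(1, 73), j))) = Add(Rational(728, 73), Mul(Rational(1, 73), j)))
Add(Function('d')(A, Function('c')(14)), -27538) = Add(Add(Rational(728, 73), Mul(Rational(1, 73), 14)), -27538) = Add(Add(Rational(728, 73), Rational(14, 73)), -27538) = Add(Rational(742, 73), -27538) = Rational(-2009532, 73)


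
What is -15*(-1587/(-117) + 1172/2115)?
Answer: -388181/1833 ≈ -211.77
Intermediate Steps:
-15*(-1587/(-117) + 1172/2115) = -15*(-1587*(-1/117) + 1172*(1/2115)) = -15*(529/39 + 1172/2115) = -15*388181/27495 = -388181/1833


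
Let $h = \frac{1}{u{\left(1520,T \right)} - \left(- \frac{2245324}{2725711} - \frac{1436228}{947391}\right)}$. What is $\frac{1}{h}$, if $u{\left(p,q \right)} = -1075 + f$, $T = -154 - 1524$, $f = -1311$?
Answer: $- \frac{6155359428814594}{2582314070001} \approx -2383.7$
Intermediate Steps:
$T = -1678$ ($T = -154 - 1524 = -1678$)
$u{\left(p,q \right)} = -2386$ ($u{\left(p,q \right)} = -1075 - 1311 = -2386$)
$h = - \frac{2582314070001}{6155359428814594}$ ($h = \frac{1}{-2386 - \left(- \frac{2245324}{2725711} - \frac{1436228}{947391}\right)} = \frac{1}{-2386 - - \frac{6041942207792}{2582314070001}} = \frac{1}{-2386 + \left(\frac{2245324}{2725711} + \frac{1436228}{947391}\right)} = \frac{1}{-2386 + \frac{6041942207792}{2582314070001}} = \frac{1}{- \frac{6155359428814594}{2582314070001}} = - \frac{2582314070001}{6155359428814594} \approx -0.00041952$)
$\frac{1}{h} = \frac{1}{- \frac{2582314070001}{6155359428814594}} = - \frac{6155359428814594}{2582314070001}$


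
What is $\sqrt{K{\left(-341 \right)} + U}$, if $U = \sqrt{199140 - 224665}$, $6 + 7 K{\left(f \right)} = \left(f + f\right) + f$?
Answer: $\sqrt{-147 + 5 i \sqrt{1021}} \approx 5.9205 + 13.493 i$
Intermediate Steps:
$K{\left(f \right)} = - \frac{6}{7} + \frac{3 f}{7}$ ($K{\left(f \right)} = - \frac{6}{7} + \frac{\left(f + f\right) + f}{7} = - \frac{6}{7} + \frac{2 f + f}{7} = - \frac{6}{7} + \frac{3 f}{7}$)
$U = 5 i \sqrt{1021}$ ($U = \sqrt{-25525} = 5 i \sqrt{1021} \approx 159.77 i$)
$\sqrt{K{\left(-341 \right)} + U} = \sqrt{\left(- \frac{6}{7} + \frac{3}{7} \left(-341\right)\right) + 5 i \sqrt{1021}} = \sqrt{\left(- \frac{6}{7} - \frac{1023}{7}\right) + 5 i \sqrt{1021}} = \sqrt{-147 + 5 i \sqrt{1021}}$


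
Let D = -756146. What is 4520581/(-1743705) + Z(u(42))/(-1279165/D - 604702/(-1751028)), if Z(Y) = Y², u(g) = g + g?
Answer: 127173082338587792681/36741726982655820 ≈ 3461.3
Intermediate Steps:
u(g) = 2*g
4520581/(-1743705) + Z(u(42))/(-1279165/D - 604702/(-1751028)) = 4520581/(-1743705) + (2*42)²/(-1279165/(-756146) - 604702/(-1751028)) = 4520581*(-1/1743705) + 84²/(-1279165*(-1/756146) - 604702*(-1/1751028)) = -4520581/1743705 + 7056/(1279165/756146 + 302351/875514) = -4520581/1743705 + 7056/(337137091264/165504102261) = -4520581/1743705 + 7056*(165504102261/337137091264) = -4520581/1743705 + 72987309097101/21071068204 = 127173082338587792681/36741726982655820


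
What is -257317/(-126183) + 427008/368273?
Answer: 148644054005/46469791959 ≈ 3.1987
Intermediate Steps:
-257317/(-126183) + 427008/368273 = -257317*(-1/126183) + 427008*(1/368273) = 257317/126183 + 427008/368273 = 148644054005/46469791959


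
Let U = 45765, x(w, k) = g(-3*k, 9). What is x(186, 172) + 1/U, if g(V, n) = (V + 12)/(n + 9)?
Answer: -1281419/45765 ≈ -28.000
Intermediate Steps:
g(V, n) = (12 + V)/(9 + n)
x(w, k) = ⅔ - k/6 (x(w, k) = (12 - 3*k)/(9 + 9) = (12 - 3*k)/18 = ⅔ - k/6)
x(186, 172) + 1/U = (⅔ - ⅙*172) + 1/45765 = (⅔ - 86/3) + 1/45765 = -28 + 1/45765 = -1281419/45765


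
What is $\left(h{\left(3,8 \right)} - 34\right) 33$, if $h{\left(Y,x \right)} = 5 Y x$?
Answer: $2838$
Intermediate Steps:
$h{\left(Y,x \right)} = 5 Y x$
$\left(h{\left(3,8 \right)} - 34\right) 33 = \left(5 \cdot 3 \cdot 8 - 34\right) 33 = \left(120 - 34\right) 33 = 86 \cdot 33 = 2838$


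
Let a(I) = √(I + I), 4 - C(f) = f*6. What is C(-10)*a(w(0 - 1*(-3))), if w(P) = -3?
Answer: 64*I*√6 ≈ 156.77*I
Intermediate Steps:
C(f) = 4 - 6*f (C(f) = 4 - f*6 = 4 - 6*f)
a(I) = √2*√I (a(I) = √(2*I) = √2*√I)
C(-10)*a(w(0 - 1*(-3))) = (4 - 6*(-10))*(√2*√(-3)) = (4 + 60)*(√2*(I*√3)) = 64*(I*√6) = 64*I*√6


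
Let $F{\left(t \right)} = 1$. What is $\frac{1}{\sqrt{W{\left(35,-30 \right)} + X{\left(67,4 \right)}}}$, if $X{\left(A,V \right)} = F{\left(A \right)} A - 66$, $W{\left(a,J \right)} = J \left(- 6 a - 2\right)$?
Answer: $\frac{\sqrt{6361}}{6361} \approx 0.012538$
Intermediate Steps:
$W{\left(a,J \right)} = J \left(-2 - 6 a\right)$
$X{\left(A,V \right)} = -66 + A$ ($X{\left(A,V \right)} = 1 A - 66 = A - 66 = -66 + A$)
$\frac{1}{\sqrt{W{\left(35,-30 \right)} + X{\left(67,4 \right)}}} = \frac{1}{\sqrt{\left(-2\right) \left(-30\right) \left(1 + 3 \cdot 35\right) + \left(-66 + 67\right)}} = \frac{1}{\sqrt{\left(-2\right) \left(-30\right) \left(1 + 105\right) + 1}} = \frac{1}{\sqrt{\left(-2\right) \left(-30\right) 106 + 1}} = \frac{1}{\sqrt{6360 + 1}} = \frac{1}{\sqrt{6361}} = \frac{\sqrt{6361}}{6361}$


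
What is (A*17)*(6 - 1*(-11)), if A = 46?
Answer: 13294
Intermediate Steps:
(A*17)*(6 - 1*(-11)) = (46*17)*(6 - 1*(-11)) = 782*(6 + 11) = 782*17 = 13294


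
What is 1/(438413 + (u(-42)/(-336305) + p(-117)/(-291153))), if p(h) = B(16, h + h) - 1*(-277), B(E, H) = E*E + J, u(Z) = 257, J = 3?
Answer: 97916209665/42927738972775844 ≈ 2.2810e-6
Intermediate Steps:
B(E, H) = 3 + E² (B(E, H) = E*E + 3 = E² + 3 = 3 + E²)
p(h) = 536 (p(h) = (3 + 16²) - 1*(-277) = (3 + 256) + 277 = 259 + 277 = 536)
1/(438413 + (u(-42)/(-336305) + p(-117)/(-291153))) = 1/(438413 + (257/(-336305) + 536/(-291153))) = 1/(438413 + (257*(-1/336305) + 536*(-1/291153))) = 1/(438413 + (-257/336305 - 536/291153)) = 1/(438413 - 255085801/97916209665) = 1/(42927738972775844/97916209665) = 97916209665/42927738972775844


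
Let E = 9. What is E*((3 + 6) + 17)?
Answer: 234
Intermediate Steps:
E*((3 + 6) + 17) = 9*((3 + 6) + 17) = 9*(9 + 17) = 9*26 = 234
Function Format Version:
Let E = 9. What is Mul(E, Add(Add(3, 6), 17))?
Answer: 234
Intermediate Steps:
Mul(E, Add(Add(3, 6), 17)) = Mul(9, Add(Add(3, 6), 17)) = Mul(9, Add(9, 17)) = Mul(9, 26) = 234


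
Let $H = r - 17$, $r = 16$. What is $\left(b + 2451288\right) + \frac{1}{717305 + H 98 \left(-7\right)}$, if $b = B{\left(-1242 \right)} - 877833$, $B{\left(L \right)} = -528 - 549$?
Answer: $\frac{1128953252599}{717991} \approx 1.5724 \cdot 10^{6}$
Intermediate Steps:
$H = -1$ ($H = 16 - 17 = -1$)
$B{\left(L \right)} = -1077$
$b = -878910$ ($b = -1077 - 877833 = -878910$)
$\left(b + 2451288\right) + \frac{1}{717305 + H 98 \left(-7\right)} = \left(-878910 + 2451288\right) + \frac{1}{717305 + \left(-1\right) 98 \left(-7\right)} = 1572378 + \frac{1}{717305 - -686} = 1572378 + \frac{1}{717305 + 686} = 1572378 + \frac{1}{717991} = \frac{1128953252599}{717991}$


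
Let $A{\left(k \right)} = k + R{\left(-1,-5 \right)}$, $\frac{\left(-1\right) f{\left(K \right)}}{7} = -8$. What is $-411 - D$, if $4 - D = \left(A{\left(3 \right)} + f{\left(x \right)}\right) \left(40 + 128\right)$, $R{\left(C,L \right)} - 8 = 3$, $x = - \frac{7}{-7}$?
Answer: $11345$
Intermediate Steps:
$x = 1$ ($x = \left(-7\right) \left(- \frac{1}{7}\right) = 1$)
$R{\left(C,L \right)} = 11$ ($R{\left(C,L \right)} = 8 + 3 = 11$)
$f{\left(K \right)} = 56$ ($f{\left(K \right)} = \left(-7\right) \left(-8\right) = 56$)
$A{\left(k \right)} = 11 + k$ ($A{\left(k \right)} = k + 11 = 11 + k$)
$D = -11756$ ($D = 4 - \left(\left(11 + 3\right) + 56\right) \left(40 + 128\right) = 4 - \left(14 + 56\right) 168 = 4 - 70 \cdot 168 = 4 - 11760 = -11756$)
$-411 - D = -411 - -11756 = -411 + 11756 = 11345$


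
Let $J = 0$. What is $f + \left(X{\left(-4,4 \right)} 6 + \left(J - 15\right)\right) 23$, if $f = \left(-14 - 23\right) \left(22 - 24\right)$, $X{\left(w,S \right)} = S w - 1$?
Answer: $-2617$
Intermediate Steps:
$X{\left(w,S \right)} = -1 + S w$
$f = 74$ ($f = \left(-37\right) \left(-2\right) = 74$)
$f + \left(X{\left(-4,4 \right)} 6 + \left(J - 15\right)\right) 23 = 74 + \left(\left(-1 + 4 \left(-4\right)\right) 6 + \left(0 - 15\right)\right) 23 = 74 + \left(\left(-1 - 16\right) 6 + \left(0 - 15\right)\right) 23 = 74 + \left(\left(-17\right) 6 - 15\right) 23 = 74 + \left(-102 - 15\right) 23 = 74 - 2691 = -2617$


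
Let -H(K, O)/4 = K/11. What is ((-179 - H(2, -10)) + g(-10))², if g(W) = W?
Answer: 4289041/121 ≈ 35447.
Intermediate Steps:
H(K, O) = -4*K/11
((-179 - H(2, -10)) + g(-10))² = ((-179 - (-4)*2/11) - 10)² = ((-179 - 1*(-8/11)) - 10)² = ((-179 + 8/11) - 10)² = (-1961/11 - 10)² = (-2071/11)² = 4289041/121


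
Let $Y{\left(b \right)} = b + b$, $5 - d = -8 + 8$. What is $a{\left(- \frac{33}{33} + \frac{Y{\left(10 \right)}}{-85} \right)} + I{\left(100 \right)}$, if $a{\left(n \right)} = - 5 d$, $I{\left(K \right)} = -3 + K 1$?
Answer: $72$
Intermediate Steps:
$d = 5$ ($d = 5 - \left(-8 + 8\right) = 5 - 0 = 5 + 0 = 5$)
$Y{\left(b \right)} = 2 b$
$I{\left(K \right)} = -3 + K$
$a{\left(n \right)} = -25$ ($a{\left(n \right)} = \left(-5\right) 5 = -25$)
$a{\left(- \frac{33}{33} + \frac{Y{\left(10 \right)}}{-85} \right)} + I{\left(100 \right)} = -25 + \left(-3 + 100\right) = -25 + 97 = 72$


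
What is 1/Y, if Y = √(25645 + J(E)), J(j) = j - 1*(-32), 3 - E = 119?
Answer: √25561/25561 ≈ 0.0062548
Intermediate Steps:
E = -116 (E = 3 - 1*119 = 3 - 119 = -116)
J(j) = 32 + j (J(j) = j + 32 = 32 + j)
Y = √25561 (Y = √(25645 + (32 - 116)) = √(25645 - 84) = √25561 ≈ 159.88)
1/Y = 1/(√25561) = √25561/25561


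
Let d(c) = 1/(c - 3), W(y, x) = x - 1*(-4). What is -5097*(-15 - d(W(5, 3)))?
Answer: 310917/4 ≈ 77729.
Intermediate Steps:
W(y, x) = 4 + x (W(y, x) = x + 4 = 4 + x)
d(c) = 1/(-3 + c)
-5097*(-15 - d(W(5, 3))) = -5097*(-15 - 1/(-3 + (4 + 3))) = -5097*(-15 - 1/(-3 + 7)) = -5097*(-15 - 1/4) = -5097*(-15 - 1*¼) = -5097*(-15 - ¼) = -5097*(-61/4) = 310917/4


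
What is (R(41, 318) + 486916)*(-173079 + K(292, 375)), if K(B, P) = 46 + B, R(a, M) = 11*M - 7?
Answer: -84713395587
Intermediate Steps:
R(a, M) = -7 + 11*M
(R(41, 318) + 486916)*(-173079 + K(292, 375)) = ((-7 + 11*318) + 486916)*(-173079 + (46 + 292)) = ((-7 + 3498) + 486916)*(-173079 + 338) = (3491 + 486916)*(-172741) = 490407*(-172741) = -84713395587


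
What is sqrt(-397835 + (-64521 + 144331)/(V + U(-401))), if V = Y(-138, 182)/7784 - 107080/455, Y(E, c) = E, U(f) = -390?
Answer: I*sqrt(398412183938031167395)/31640633 ≈ 630.84*I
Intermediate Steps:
V = -11908193/50596 (V = -138/7784 - 107080/455 = -138*1/7784 - 107080*1/455 = -69/3892 - 21416/91 = -11908193/50596 ≈ -235.36)
sqrt(-397835 + (-64521 + 144331)/(V + U(-401))) = sqrt(-397835 + (-64521 + 144331)/(-11908193/50596 - 390)) = sqrt(-397835 + 79810/(-31640633/50596)) = sqrt(-397835 + 79810*(-50596/31640633)) = sqrt(-397835 - 4038066760/31640633) = sqrt(-12591789296315/31640633) = I*sqrt(398412183938031167395)/31640633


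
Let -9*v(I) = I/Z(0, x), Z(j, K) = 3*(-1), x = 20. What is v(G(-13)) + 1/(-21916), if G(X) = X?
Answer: -284935/591732 ≈ -0.48153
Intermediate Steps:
Z(j, K) = -3
v(I) = I/27 (v(I) = -I/(9*(-3)) = -I*(-1)/(9*3) = -(-1)*I/27 = I/27)
v(G(-13)) + 1/(-21916) = (1/27)*(-13) + 1/(-21916) = -13/27 - 1/21916 = -284935/591732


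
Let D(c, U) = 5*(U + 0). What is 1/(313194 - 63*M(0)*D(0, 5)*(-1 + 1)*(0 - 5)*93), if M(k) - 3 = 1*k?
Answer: 1/313194 ≈ 3.1929e-6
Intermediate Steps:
D(c, U) = 5*U
M(k) = 3 + k (M(k) = 3 + 1*k = 3 + k)
1/(313194 - 63*M(0)*D(0, 5)*(-1 + 1)*(0 - 5)*93) = 1/(313194 - 63*(3 + 0)*(5*5)*(-1 + 1)*(0 - 5)*93) = 1/(313194 - 63*3*25*0*(-5)*93) = 1/(313194 - 4725*0*93) = 1/(313194 - 63*0*93) = 1/(313194 + 0*93) = 1/(313194 + 0) = 1/313194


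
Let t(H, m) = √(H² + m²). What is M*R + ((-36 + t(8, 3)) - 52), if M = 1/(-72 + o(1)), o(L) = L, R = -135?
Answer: -6113/71 + √73 ≈ -77.555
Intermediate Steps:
M = -1/71 (M = 1/(-72 + 1) = 1/(-71) = -1/71 ≈ -0.014085)
M*R + ((-36 + t(8, 3)) - 52) = -1/71*(-135) + ((-36 + √(8² + 3²)) - 52) = 135/71 + ((-36 + √(64 + 9)) - 52) = 135/71 + ((-36 + √73) - 52) = 135/71 + (-88 + √73) = -6113/71 + √73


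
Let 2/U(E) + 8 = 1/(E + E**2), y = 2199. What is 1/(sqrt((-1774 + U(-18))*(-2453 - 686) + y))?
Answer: sqrt(680846885989)/1947661709 ≈ 0.00042365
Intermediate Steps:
U(E) = 2/(-8 + 1/(E + E**2))
1/(sqrt((-1774 + U(-18))*(-2453 - 686) + y)) = 1/(sqrt((-1774 - 2*(-18)*(1 - 18)/(-1 + 8*(-18) + 8*(-18)**2))*(-2453 - 686) + 2199)) = 1/(sqrt((-1774 - 2*(-18)*(-17)/(-1 - 144 + 8*324))*(-3139) + 2199)) = 1/(sqrt((-1774 - 2*(-18)*(-17)/(-1 - 144 + 2592))*(-3139) + 2199)) = 1/(sqrt((-1774 - 2*(-18)*(-17)/2447)*(-3139) + 2199)) = 1/(sqrt((-1774 - 2*(-18)*1/2447*(-17))*(-3139) + 2199)) = 1/(sqrt((-1774 - 612/2447)*(-3139) + 2199)) = 1/(sqrt(-4341590/2447*(-3139) + 2199)) = 1/(sqrt(13628251010/2447 + 2199)) = 1/(sqrt(13633631963/2447)) = 1/(7*sqrt(680846885989)/2447) = sqrt(680846885989)/1947661709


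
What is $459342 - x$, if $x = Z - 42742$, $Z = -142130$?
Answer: $644214$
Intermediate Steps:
$x = -184872$ ($x = -142130 - 42742 = -184872$)
$459342 - x = 459342 - -184872 = 459342 + 184872 = 644214$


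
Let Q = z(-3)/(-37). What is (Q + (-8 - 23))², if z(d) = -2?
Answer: 1311025/1369 ≈ 957.65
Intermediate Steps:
Q = 2/37 (Q = -2/(-37) = -2*(-1/37) = 2/37 ≈ 0.054054)
(Q + (-8 - 23))² = (2/37 + (-8 - 23))² = (2/37 - 31)² = (-1145/37)² = 1311025/1369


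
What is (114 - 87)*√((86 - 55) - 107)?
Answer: 54*I*√19 ≈ 235.38*I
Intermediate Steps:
(114 - 87)*√((86 - 55) - 107) = 27*√(31 - 107) = 27*√(-76) = 27*(2*I*√19) = 54*I*√19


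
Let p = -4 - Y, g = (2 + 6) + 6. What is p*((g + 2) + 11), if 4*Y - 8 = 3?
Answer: -729/4 ≈ -182.25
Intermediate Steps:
Y = 11/4 (Y = 2 + (1/4)*3 = 2 + 3/4 = 11/4 ≈ 2.7500)
g = 14 (g = 8 + 6 = 14)
p = -27/4 (p = -4 - 1*11/4 = -4 - 11/4 = -27/4 ≈ -6.7500)
p*((g + 2) + 11) = -27*((14 + 2) + 11)/4 = -27*(16 + 11)/4 = -27/4*27 = -729/4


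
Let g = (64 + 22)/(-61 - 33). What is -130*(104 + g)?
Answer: -629850/47 ≈ -13401.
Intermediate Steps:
g = -43/47 (g = 86/(-94) = 86*(-1/94) = -43/47 ≈ -0.91489)
-130*(104 + g) = -130*(104 - 43/47) = -130*4845/47 = -629850/47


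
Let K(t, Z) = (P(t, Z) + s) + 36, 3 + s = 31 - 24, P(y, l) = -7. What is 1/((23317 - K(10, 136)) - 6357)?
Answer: 1/16927 ≈ 5.9077e-5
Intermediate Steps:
s = 4 (s = -3 + (31 - 24) = -3 + 7 = 4)
K(t, Z) = 33 (K(t, Z) = (-7 + 4) + 36 = -3 + 36 = 33)
1/((23317 - K(10, 136)) - 6357) = 1/((23317 - 1*33) - 6357) = 1/((23317 - 33) - 6357) = 1/(23284 - 6357) = 1/16927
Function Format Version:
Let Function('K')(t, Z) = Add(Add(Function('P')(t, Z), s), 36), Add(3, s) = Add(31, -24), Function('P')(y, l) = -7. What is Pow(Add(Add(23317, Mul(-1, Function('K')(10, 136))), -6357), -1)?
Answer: Rational(1, 16927) ≈ 5.9077e-5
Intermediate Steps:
s = 4 (s = Add(-3, Add(31, -24)) = Add(-3, 7) = 4)
Function('K')(t, Z) = 33 (Function('K')(t, Z) = Add(Add(-7, 4), 36) = Add(-3, 36) = 33)
Pow(Add(Add(23317, Mul(-1, Function('K')(10, 136))), -6357), -1) = Pow(Add(Add(23317, Mul(-1, 33)), -6357), -1) = Pow(Add(Add(23317, -33), -6357), -1) = Pow(Add(23284, -6357), -1) = Pow(16927, -1) = Rational(1, 16927)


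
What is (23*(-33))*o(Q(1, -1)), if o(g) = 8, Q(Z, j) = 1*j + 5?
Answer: -6072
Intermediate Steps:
Q(Z, j) = 5 + j (Q(Z, j) = j + 5 = 5 + j)
(23*(-33))*o(Q(1, -1)) = (23*(-33))*8 = -759*8 = -6072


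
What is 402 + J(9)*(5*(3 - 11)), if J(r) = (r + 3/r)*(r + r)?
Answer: -6318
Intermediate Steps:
J(r) = 2*r*(r + 3/r) (J(r) = (r + 3/r)*(2*r) = 2*r*(r + 3/r))
402 + J(9)*(5*(3 - 11)) = 402 + (6 + 2*9**2)*(5*(3 - 11)) = 402 + (6 + 2*81)*(5*(-8)) = 402 + (6 + 162)*(-40) = 402 + 168*(-40) = 402 - 6720 = -6318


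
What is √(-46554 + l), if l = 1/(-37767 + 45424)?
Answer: I*√2729444671889/7657 ≈ 215.76*I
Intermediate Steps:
l = 1/7657 ≈ 0.00013060
√(-46554 + l) = √(-46554 + 1/7657) = √(-356463977/7657) = I*√2729444671889/7657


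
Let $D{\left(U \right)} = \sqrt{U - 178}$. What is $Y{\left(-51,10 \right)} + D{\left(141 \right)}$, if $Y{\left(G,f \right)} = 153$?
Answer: $153 + i \sqrt{37} \approx 153.0 + 6.0828 i$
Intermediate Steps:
$D{\left(U \right)} = \sqrt{-178 + U}$
$Y{\left(-51,10 \right)} + D{\left(141 \right)} = 153 + \sqrt{-178 + 141} = 153 + \sqrt{-37} = 153 + i \sqrt{37}$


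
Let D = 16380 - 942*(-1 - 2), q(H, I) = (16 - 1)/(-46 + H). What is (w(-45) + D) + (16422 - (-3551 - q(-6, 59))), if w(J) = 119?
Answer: 2043481/52 ≈ 39298.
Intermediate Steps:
q(H, I) = 15/(-46 + H)
D = 19206 (D = 16380 - 942*(-3) = 16380 - 157*(-18) = 16380 + 2826 = 19206)
(w(-45) + D) + (16422 - (-3551 - q(-6, 59))) = (119 + 19206) + (16422 - (-3551 - 15/(-46 - 6))) = 19325 + (16422 - (-3551 - 15/(-52))) = 19325 + (16422 - (-3551 - 15*(-1)/52)) = 19325 + (16422 - (-3551 - 1*(-15/52))) = 19325 + (16422 - (-3551 + 15/52)) = 19325 + (16422 - 1*(-184637/52)) = 19325 + (16422 + 184637/52) = 19325 + 1038581/52 = 2043481/52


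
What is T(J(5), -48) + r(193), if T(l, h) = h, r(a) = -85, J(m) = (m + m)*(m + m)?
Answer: -133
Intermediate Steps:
J(m) = 4*m² (J(m) = (2*m)*(2*m) = 4*m²)
T(J(5), -48) + r(193) = -48 - 85 = -133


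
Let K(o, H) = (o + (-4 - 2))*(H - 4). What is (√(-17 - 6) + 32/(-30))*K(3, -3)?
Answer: -112/5 + 21*I*√23 ≈ -22.4 + 100.71*I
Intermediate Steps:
K(o, H) = (-6 + o)*(-4 + H) (K(o, H) = (o - 6)*(-4 + H) = (-6 + o)*(-4 + H))
(√(-17 - 6) + 32/(-30))*K(3, -3) = (√(-17 - 6) + 32/(-30))*(24 - 6*(-3) - 4*3 - 3*3) = (√(-23) + 32*(-1/30))*(24 + 18 - 12 - 9) = (I*√23 - 16/15)*21 = (-16/15 + I*√23)*21 = -112/5 + 21*I*√23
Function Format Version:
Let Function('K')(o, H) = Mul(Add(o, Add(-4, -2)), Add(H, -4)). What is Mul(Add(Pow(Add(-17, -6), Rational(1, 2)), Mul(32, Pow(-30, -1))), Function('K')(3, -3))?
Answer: Add(Rational(-112, 5), Mul(21, I, Pow(23, Rational(1, 2)))) ≈ Add(-22.400, Mul(100.71, I))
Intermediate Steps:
Function('K')(o, H) = Mul(Add(-6, o), Add(-4, H)) (Function('K')(o, H) = Mul(Add(o, -6), Add(-4, H)) = Mul(Add(-6, o), Add(-4, H)))
Mul(Add(Pow(Add(-17, -6), Rational(1, 2)), Mul(32, Pow(-30, -1))), Function('K')(3, -3)) = Mul(Add(Pow(Add(-17, -6), Rational(1, 2)), Mul(32, Pow(-30, -1))), Add(24, Mul(-6, -3), Mul(-4, 3), Mul(-3, 3))) = Mul(Add(Pow(-23, Rational(1, 2)), Mul(32, Rational(-1, 30))), Add(24, 18, -12, -9)) = Mul(Add(Mul(I, Pow(23, Rational(1, 2))), Rational(-16, 15)), 21) = Mul(Add(Rational(-16, 15), Mul(I, Pow(23, Rational(1, 2)))), 21) = Add(Rational(-112, 5), Mul(21, I, Pow(23, Rational(1, 2))))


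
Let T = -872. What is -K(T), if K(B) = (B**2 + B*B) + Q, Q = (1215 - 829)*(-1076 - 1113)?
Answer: -675814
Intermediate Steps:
Q = -844954 (Q = 386*(-2189) = -844954)
K(B) = -844954 + 2*B**2 (K(B) = (B**2 + B*B) - 844954 = (B**2 + B**2) - 844954 = 2*B**2 - 844954 = -844954 + 2*B**2)
-K(T) = -(-844954 + 2*(-872)**2) = -(-844954 + 2*760384) = -(-844954 + 1520768) = -1*675814 = -675814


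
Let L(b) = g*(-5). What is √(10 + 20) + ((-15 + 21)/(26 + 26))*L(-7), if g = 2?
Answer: -15/13 + √30 ≈ 4.3234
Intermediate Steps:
L(b) = -10 (L(b) = 2*(-5) = -10)
√(10 + 20) + ((-15 + 21)/(26 + 26))*L(-7) = √(10 + 20) + ((-15 + 21)/(26 + 26))*(-10) = √30 + (6/52)*(-10) = √30 + (6*(1/52))*(-10) = √30 + (3/26)*(-10) = √30 - 15/13 = -15/13 + √30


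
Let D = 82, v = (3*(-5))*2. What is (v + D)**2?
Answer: 2704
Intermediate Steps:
v = -30 (v = -15*2 = -30)
(v + D)**2 = (-30 + 82)**2 = 52**2 = 2704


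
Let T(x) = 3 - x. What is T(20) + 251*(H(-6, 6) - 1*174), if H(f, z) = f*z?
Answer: -52727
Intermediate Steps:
T(20) + 251*(H(-6, 6) - 1*174) = (3 - 1*20) + 251*(-6*6 - 1*174) = (3 - 20) + 251*(-36 - 174) = -17 + 251*(-210) = -17 - 52710 = -52727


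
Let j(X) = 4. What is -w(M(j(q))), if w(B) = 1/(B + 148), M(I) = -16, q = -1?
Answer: -1/132 ≈ -0.0075758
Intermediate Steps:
w(B) = 1/(148 + B)
-w(M(j(q))) = -1/(148 - 16) = -1/132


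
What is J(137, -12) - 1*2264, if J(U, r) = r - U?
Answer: -2413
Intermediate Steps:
J(137, -12) - 1*2264 = (-12 - 1*137) - 1*2264 = (-12 - 137) - 2264 = -149 - 2264 = -2413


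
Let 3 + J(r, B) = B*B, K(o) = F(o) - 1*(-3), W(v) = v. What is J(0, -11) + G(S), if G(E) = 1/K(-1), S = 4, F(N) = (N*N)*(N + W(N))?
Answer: 119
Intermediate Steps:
F(N) = 2*N**3 (F(N) = (N*N)*(N + N) = N**2*(2*N) = 2*N**3)
K(o) = 3 + 2*o**3 (K(o) = 2*o**3 - 1*(-3) = 2*o**3 + 3 = 3 + 2*o**3)
J(r, B) = -3 + B**2 (J(r, B) = -3 + B*B = -3 + B**2)
G(E) = 1 (G(E) = 1/(3 + 2*(-1)**3) = 1/(3 + 2*(-1)) = 1/(3 - 2) = 1/1 = 1)
J(0, -11) + G(S) = (-3 + (-11)**2) + 1 = (-3 + 121) + 1 = 118 + 1 = 119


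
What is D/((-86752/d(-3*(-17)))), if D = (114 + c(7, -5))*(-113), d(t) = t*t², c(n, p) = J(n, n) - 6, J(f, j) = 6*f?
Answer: 1124217225/43376 ≈ 25918.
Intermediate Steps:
c(n, p) = -6 + 6*n (c(n, p) = 6*n - 6 = -6 + 6*n)
d(t) = t³
D = -16950 (D = (114 + (-6 + 6*7))*(-113) = (114 + (-6 + 42))*(-113) = (114 + 36)*(-113) = 150*(-113) = -16950)
D/((-86752/d(-3*(-17)))) = -16950/((-86752/((-3*(-17))³))) = -16950/((-86752/(51³))) = -16950/((-86752/132651)) = -16950/((-86752*1/132651)) = -16950/(-86752/132651) = -16950*(-132651/86752) = 1124217225/43376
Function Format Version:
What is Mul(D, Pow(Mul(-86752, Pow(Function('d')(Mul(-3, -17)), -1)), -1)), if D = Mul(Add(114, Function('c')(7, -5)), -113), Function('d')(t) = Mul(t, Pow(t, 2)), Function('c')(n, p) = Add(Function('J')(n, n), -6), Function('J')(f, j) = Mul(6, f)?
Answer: Rational(1124217225, 43376) ≈ 25918.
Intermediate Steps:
Function('c')(n, p) = Add(-6, Mul(6, n)) (Function('c')(n, p) = Add(Mul(6, n), -6) = Add(-6, Mul(6, n)))
Function('d')(t) = Pow(t, 3)
D = -16950 (D = Mul(Add(114, Add(-6, Mul(6, 7))), -113) = Mul(Add(114, Add(-6, 42)), -113) = Mul(Add(114, 36), -113) = Mul(150, -113) = -16950)
Mul(D, Pow(Mul(-86752, Pow(Function('d')(Mul(-3, -17)), -1)), -1)) = Mul(-16950, Pow(Mul(-86752, Pow(Pow(Mul(-3, -17), 3), -1)), -1)) = Mul(-16950, Pow(Mul(-86752, Pow(Pow(51, 3), -1)), -1)) = Mul(-16950, Pow(Mul(-86752, Pow(132651, -1)), -1)) = Mul(-16950, Pow(Mul(-86752, Rational(1, 132651)), -1)) = Mul(-16950, Pow(Rational(-86752, 132651), -1)) = Mul(-16950, Rational(-132651, 86752)) = Rational(1124217225, 43376)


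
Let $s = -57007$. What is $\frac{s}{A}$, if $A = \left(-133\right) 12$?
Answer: $\frac{57007}{1596} \approx 35.719$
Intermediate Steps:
$A = -1596$
$\frac{s}{A} = - \frac{57007}{-1596} = \left(-57007\right) \left(- \frac{1}{1596}\right) = \frac{57007}{1596}$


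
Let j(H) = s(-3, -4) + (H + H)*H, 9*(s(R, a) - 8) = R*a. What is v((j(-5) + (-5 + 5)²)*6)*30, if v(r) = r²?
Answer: 3802080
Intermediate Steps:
s(R, a) = 8 + R*a/9 (s(R, a) = 8 + (R*a)/9 = 8 + R*a/9)
j(H) = 28/3 + 2*H² (j(H) = (8 + (⅑)*(-3)*(-4)) + (H + H)*H = (8 + 4/3) + (2*H)*H = 28/3 + 2*H²)
v((j(-5) + (-5 + 5)²)*6)*30 = (((28/3 + 2*(-5)²) + (-5 + 5)²)*6)²*30 = (((28/3 + 2*25) + 0²)*6)²*30 = (((28/3 + 50) + 0)*6)²*30 = ((178/3 + 0)*6)²*30 = ((178/3)*6)²*30 = 356²*30 = 126736*30 = 3802080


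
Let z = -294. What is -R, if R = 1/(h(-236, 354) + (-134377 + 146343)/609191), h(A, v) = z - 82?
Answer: 609191/229043850 ≈ 0.0026597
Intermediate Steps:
h(A, v) = -376 (h(A, v) = -294 - 82 = -376)
R = -609191/229043850 (R = 1/(-376 + (-134377 + 146343)/609191) = 1/(-376 + 11966*(1/609191)) = 1/(-376 + 11966/609191) = 1/(-229043850/609191) = -609191/229043850 ≈ -0.0026597)
-R = -1*(-609191/229043850) = 609191/229043850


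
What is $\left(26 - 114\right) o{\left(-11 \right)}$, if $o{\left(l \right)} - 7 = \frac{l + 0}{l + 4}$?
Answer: $- \frac{5280}{7} \approx -754.29$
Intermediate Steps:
$o{\left(l \right)} = 7 + \frac{l}{4 + l}$ ($o{\left(l \right)} = 7 + \frac{l + 0}{l + 4} = 7 + \frac{l}{4 + l}$)
$\left(26 - 114\right) o{\left(-11 \right)} = \left(26 - 114\right) \frac{4 \left(7 + 2 \left(-11\right)\right)}{4 - 11} = - 88 \frac{4 \left(7 - 22\right)}{-7} = - 88 \cdot 4 \left(- \frac{1}{7}\right) \left(-15\right) = \left(-88\right) \frac{60}{7} = - \frac{5280}{7}$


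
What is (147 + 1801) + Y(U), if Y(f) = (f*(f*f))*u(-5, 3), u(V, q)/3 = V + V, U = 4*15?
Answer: -6478052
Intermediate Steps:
U = 60
u(V, q) = 6*V (u(V, q) = 3*(V + V) = 3*(2*V) = 6*V)
Y(f) = -30*f**3 (Y(f) = (f*(f*f))*(6*(-5)) = (f*f**2)*(-30) = f**3*(-30) = -30*f**3)
(147 + 1801) + Y(U) = (147 + 1801) - 30*60**3 = 1948 - 30*216000 = 1948 - 6480000 = -6478052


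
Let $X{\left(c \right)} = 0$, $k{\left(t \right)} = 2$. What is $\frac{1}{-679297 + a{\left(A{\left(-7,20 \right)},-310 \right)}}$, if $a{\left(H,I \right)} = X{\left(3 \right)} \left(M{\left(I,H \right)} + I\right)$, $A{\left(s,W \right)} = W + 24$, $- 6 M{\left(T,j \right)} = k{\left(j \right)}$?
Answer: $- \frac{1}{679297} \approx -1.4721 \cdot 10^{-6}$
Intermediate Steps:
$M{\left(T,j \right)} = - \frac{1}{3}$ ($M{\left(T,j \right)} = \left(- \frac{1}{6}\right) 2 = - \frac{1}{3}$)
$A{\left(s,W \right)} = 24 + W$
$a{\left(H,I \right)} = 0$ ($a{\left(H,I \right)} = 0 \left(- \frac{1}{3} + I\right) = 0$)
$\frac{1}{-679297 + a{\left(A{\left(-7,20 \right)},-310 \right)}} = \frac{1}{-679297 + 0} = \frac{1}{-679297} = - \frac{1}{679297}$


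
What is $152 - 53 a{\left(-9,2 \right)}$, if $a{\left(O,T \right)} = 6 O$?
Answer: $3014$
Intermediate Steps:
$152 - 53 a{\left(-9,2 \right)} = 152 - 53 \cdot 6 \left(-9\right) = 152 - -2862 = 152 + 2862 = 3014$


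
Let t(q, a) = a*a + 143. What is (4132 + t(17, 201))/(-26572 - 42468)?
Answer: -11169/17260 ≈ -0.64710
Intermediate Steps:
t(q, a) = 143 + a² (t(q, a) = a² + 143 = 143 + a²)
(4132 + t(17, 201))/(-26572 - 42468) = (4132 + (143 + 201²))/(-26572 - 42468) = (4132 + (143 + 40401))/(-69040) = (4132 + 40544)*(-1/69040) = 44676*(-1/69040) = -11169/17260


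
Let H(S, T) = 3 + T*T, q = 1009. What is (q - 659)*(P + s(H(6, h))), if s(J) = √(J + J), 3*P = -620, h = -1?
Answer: -217000/3 + 700*√2 ≈ -71343.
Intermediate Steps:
P = -620/3 (P = (⅓)*(-620) = -620/3 ≈ -206.67)
H(S, T) = 3 + T²
s(J) = √2*√J (s(J) = √(2*J) = √2*√J)
(q - 659)*(P + s(H(6, h))) = (1009 - 659)*(-620/3 + √2*√(3 + (-1)²)) = 350*(-620/3 + √2*√(3 + 1)) = 350*(-620/3 + √2*√4) = 350*(-620/3 + √2*2) = 350*(-620/3 + 2*√2) = -217000/3 + 700*√2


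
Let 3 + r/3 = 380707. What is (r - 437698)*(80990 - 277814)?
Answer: -138645581136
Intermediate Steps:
r = 1142112 (r = -9 + 3*380707 = -9 + 1142121 = 1142112)
(r - 437698)*(80990 - 277814) = (1142112 - 437698)*(80990 - 277814) = 704414*(-196824) = -138645581136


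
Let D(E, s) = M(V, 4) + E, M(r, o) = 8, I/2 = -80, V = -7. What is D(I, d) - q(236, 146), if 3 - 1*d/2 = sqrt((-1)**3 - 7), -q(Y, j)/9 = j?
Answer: 1162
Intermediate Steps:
q(Y, j) = -9*j
I = -160 (I = 2*(-80) = -160)
d = 6 - 4*I*sqrt(2) (d = 6 - 2*sqrt((-1)**3 - 7) = 6 - 2*sqrt(-1 - 7) = 6 - 4*I*sqrt(2) ≈ 6.0 - 5.6569*I)
D(E, s) = 8 + E
D(I, d) - q(236, 146) = (8 - 160) - (-9)*146 = -152 - 1*(-1314) = -152 + 1314 = 1162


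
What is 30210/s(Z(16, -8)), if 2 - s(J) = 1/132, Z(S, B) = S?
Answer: 3987720/263 ≈ 15162.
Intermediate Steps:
s(J) = 263/132 (s(J) = 2 - 1/132 = 263/132)
30210/s(Z(16, -8)) = 30210/(263/132) = 30210*(132/263) = 3987720/263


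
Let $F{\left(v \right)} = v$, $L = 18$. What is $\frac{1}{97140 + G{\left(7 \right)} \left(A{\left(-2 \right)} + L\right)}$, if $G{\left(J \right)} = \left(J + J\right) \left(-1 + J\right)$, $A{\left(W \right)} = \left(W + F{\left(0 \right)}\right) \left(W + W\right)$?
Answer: $\frac{1}{99324} \approx 1.0068 \cdot 10^{-5}$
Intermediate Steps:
$A{\left(W \right)} = 2 W^{2}$ ($A{\left(W \right)} = \left(W + 0\right) \left(W + W\right) = W 2 W = 2 W^{2}$)
$G{\left(J \right)} = 2 J \left(-1 + J\right)$
$\frac{1}{97140 + G{\left(7 \right)} \left(A{\left(-2 \right)} + L\right)} = \frac{1}{97140 + 2 \cdot 7 \left(-1 + 7\right) \left(2 \left(-2\right)^{2} + 18\right)} = \frac{1}{97140 + 2 \cdot 7 \cdot 6 \left(2 \cdot 4 + 18\right)} = \frac{1}{97140 + 84 \left(8 + 18\right)} = \frac{1}{97140 + 84 \cdot 26} = \frac{1}{97140 + 2184} = \frac{1}{99324}$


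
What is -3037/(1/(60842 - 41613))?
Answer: -58398473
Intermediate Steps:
-3037/(1/(60842 - 41613)) = -3037/(1/19229) = -3037/1/19229 = -3037*19229 = -58398473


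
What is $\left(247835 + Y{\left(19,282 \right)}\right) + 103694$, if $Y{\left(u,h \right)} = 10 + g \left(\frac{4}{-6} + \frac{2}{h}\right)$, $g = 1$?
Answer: $\frac{16522302}{47} \approx 3.5154 \cdot 10^{5}$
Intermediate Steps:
$Y{\left(u,h \right)} = \frac{28}{3} + \frac{2}{h}$ ($Y{\left(u,h \right)} = 10 + 1 \left(\frac{4}{-6} + \frac{2}{h}\right) = 10 + 1 \left(4 \left(- \frac{1}{6}\right) + \frac{2}{h}\right) = 10 + 1 \left(- \frac{2}{3} + \frac{2}{h}\right) = 10 - \left(\frac{2}{3} - \frac{2}{h}\right) = \frac{28}{3} + \frac{2}{h}$)
$\left(247835 + Y{\left(19,282 \right)}\right) + 103694 = \left(247835 + \left(\frac{28}{3} + \frac{2}{282}\right)\right) + 103694 = \left(247835 + \left(\frac{28}{3} + 2 \cdot \frac{1}{282}\right)\right) + 103694 = \left(247835 + \left(\frac{28}{3} + \frac{1}{141}\right)\right) + 103694 = \left(247835 + \frac{439}{47}\right) + 103694 = \frac{11648684}{47} + 103694 = \frac{16522302}{47}$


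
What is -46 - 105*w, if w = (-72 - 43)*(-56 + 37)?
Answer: -229471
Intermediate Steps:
w = 2185 (w = -115*(-19) = 2185)
-46 - 105*w = -46 - 105*2185 = -46 - 229425 = -229471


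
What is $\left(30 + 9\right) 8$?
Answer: $312$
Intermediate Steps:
$\left(30 + 9\right) 8 = 39 \cdot 8 = 312$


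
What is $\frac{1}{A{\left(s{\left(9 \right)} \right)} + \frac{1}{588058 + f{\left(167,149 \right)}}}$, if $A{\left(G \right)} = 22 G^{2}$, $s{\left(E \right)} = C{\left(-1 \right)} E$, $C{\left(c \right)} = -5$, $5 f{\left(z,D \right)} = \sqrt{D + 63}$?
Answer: $\frac{15405934016476474}{686334360460224900601} + \frac{2 \sqrt{53}}{3431671802301124503005} \approx 2.2447 \cdot 10^{-5}$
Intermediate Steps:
$f{\left(z,D \right)} = \frac{\sqrt{63 + D}}{5}$ ($f{\left(z,D \right)} = \frac{\sqrt{D + 63}}{5} = \frac{\sqrt{63 + D}}{5}$)
$s{\left(E \right)} = - 5 E$
$\frac{1}{A{\left(s{\left(9 \right)} \right)} + \frac{1}{588058 + f{\left(167,149 \right)}}} = \frac{1}{22 \left(\left(-5\right) 9\right)^{2} + \frac{1}{588058 + \frac{\sqrt{63 + 149}}{5}}} = \frac{1}{22 \left(-45\right)^{2} + \frac{1}{588058 + \frac{\sqrt{212}}{5}}} = \frac{1}{22 \cdot 2025 + \frac{1}{588058 + \frac{2 \sqrt{53}}{5}}} = \frac{1}{44550 + \frac{1}{588058 + \frac{2 \sqrt{53}}{5}}}$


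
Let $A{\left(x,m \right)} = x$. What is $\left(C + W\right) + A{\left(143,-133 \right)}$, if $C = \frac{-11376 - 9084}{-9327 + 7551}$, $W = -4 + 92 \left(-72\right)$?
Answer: $- \frac{958075}{148} \approx -6473.5$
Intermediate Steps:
$W = -6628$ ($W = -4 - 6624 = -6628$)
$C = \frac{1705}{148}$ ($C = - \frac{20460}{-1776} = \left(-20460\right) \left(- \frac{1}{1776}\right) = \frac{1705}{148} \approx 11.52$)
$\left(C + W\right) + A{\left(143,-133 \right)} = \left(\frac{1705}{148} - 6628\right) + 143 = - \frac{979239}{148} + 143 = - \frac{958075}{148}$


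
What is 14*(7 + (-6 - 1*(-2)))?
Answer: 42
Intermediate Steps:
14*(7 + (-6 - 1*(-2))) = 14*(7 + (-6 + 2)) = 14*(7 - 4) = 14*3 = 42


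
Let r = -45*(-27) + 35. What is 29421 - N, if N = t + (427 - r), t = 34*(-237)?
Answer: 38302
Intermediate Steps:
r = 1250 (r = 1215 + 35 = 1250)
t = -8058
N = -8881 (N = -8058 + (427 - 1*1250) = -8058 + (427 - 1250) = -8058 - 823 = -8881)
29421 - N = 29421 - 1*(-8881) = 29421 + 8881 = 38302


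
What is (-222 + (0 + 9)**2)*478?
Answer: -67398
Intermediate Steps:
(-222 + (0 + 9)**2)*478 = (-222 + 9**2)*478 = (-222 + 81)*478 = -141*478 = -67398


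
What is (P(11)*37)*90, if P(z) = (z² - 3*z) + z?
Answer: 329670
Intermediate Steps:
P(z) = z² - 2*z
(P(11)*37)*90 = ((11*(-2 + 11))*37)*90 = ((11*9)*37)*90 = (99*37)*90 = 3663*90 = 329670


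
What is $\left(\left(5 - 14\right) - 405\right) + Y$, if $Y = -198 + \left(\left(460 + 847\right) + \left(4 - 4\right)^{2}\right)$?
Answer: $695$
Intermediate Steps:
$Y = 1109$ ($Y = -198 + \left(1307 + 0^{2}\right) = -198 + \left(1307 + 0\right) = -198 + 1307 = 1109$)
$\left(\left(5 - 14\right) - 405\right) + Y = \left(\left(5 - 14\right) - 405\right) + 1109 = \left(-9 - 405\right) + 1109 = -414 + 1109 = 695$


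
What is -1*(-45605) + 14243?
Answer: 59848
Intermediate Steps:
-1*(-45605) + 14243 = 45605 + 14243 = 59848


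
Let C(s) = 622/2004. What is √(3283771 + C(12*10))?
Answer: √3296919530706/1002 ≈ 1812.1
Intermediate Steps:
C(s) = 311/1002 (C(s) = 622*(1/2004) = 311/1002)
√(3283771 + C(12*10)) = √(3283771 + 311/1002) = √(3290338853/1002) = √3296919530706/1002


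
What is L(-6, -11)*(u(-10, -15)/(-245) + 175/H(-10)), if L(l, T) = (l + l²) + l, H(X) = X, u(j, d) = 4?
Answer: -102996/245 ≈ -420.39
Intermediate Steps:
L(l, T) = l² + 2*l
L(-6, -11)*(u(-10, -15)/(-245) + 175/H(-10)) = (-6*(2 - 6))*(4/(-245) + 175/(-10)) = (-6*(-4))*(4*(-1/245) + 175*(-⅒)) = 24*(-4/245 - 35/2) = 24*(-8583/490) = -102996/245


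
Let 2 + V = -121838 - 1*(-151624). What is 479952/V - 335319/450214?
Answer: 8587248693/558715574 ≈ 15.370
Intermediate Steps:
V = 29784 (V = -2 + (-121838 - 1*(-151624)) = -2 + (-121838 + 151624) = -2 + 29786 = 29784)
479952/V - 335319/450214 = 479952/29784 - 335319/450214 = 479952*(1/29784) - 335319*1/450214 = 19998/1241 - 335319/450214 = 8587248693/558715574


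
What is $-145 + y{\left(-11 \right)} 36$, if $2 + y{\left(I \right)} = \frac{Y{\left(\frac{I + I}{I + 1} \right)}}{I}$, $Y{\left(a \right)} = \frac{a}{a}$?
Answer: $- \frac{2423}{11} \approx -220.27$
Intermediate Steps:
$Y{\left(a \right)} = 1$
$y{\left(I \right)} = -2 + \frac{1}{I}$ ($y{\left(I \right)} = -2 + 1 \frac{1}{I} = -2 + \frac{1}{I}$)
$-145 + y{\left(-11 \right)} 36 = -145 + \left(-2 + \frac{1}{-11}\right) 36 = -145 + \left(-2 - \frac{1}{11}\right) 36 = -145 - \frac{828}{11} = - \frac{2423}{11}$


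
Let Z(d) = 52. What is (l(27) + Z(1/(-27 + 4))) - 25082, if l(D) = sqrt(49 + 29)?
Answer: -25030 + sqrt(78) ≈ -25021.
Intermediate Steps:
l(D) = sqrt(78)
(l(27) + Z(1/(-27 + 4))) - 25082 = (sqrt(78) + 52) - 25082 = (52 + sqrt(78)) - 25082 = -25030 + sqrt(78)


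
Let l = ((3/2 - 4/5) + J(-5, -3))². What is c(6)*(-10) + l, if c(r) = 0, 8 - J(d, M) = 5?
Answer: 1369/100 ≈ 13.690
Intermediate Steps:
J(d, M) = 3 (J(d, M) = 8 - 1*5 = 8 - 5 = 3)
l = 1369/100 (l = ((3/2 - 4/5) + 3)² = ((3*(½) - 4*⅕) + 3)² = ((3/2 - ⅘) + 3)² = (7/10 + 3)² = (37/10)² = 1369/100 ≈ 13.690)
c(6)*(-10) + l = 0*(-10) + 1369/100 = 0 + 1369/100 = 1369/100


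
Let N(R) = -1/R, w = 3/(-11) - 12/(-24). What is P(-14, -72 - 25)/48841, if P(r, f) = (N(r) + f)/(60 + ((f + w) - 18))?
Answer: 14927/411973835 ≈ 3.6233e-5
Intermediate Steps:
w = 5/22 (w = 3*(-1/11) - 12*(-1/24) = -3/11 + 1/2 = 5/22 ≈ 0.22727)
P(r, f) = (f - 1/r)/(929/22 + f) (P(r, f) = (-1/r + f)/(60 + ((f + 5/22) - 18)) = (f - 1/r)/(60 + ((5/22 + f) - 18)) = (f - 1/r)/(60 + (-391/22 + f)) = (f - 1/r)/(929/22 + f))
P(-14, -72 - 25)/48841 = (22*(-1 + (-72 - 25)*(-14))/(-14*(929 + 22*(-72 - 25))))/48841 = (22*(-1/14)*(-1 - 97*(-14))/(929 + 22*(-97)))*(1/48841) = (22*(-1/14)*(-1 + 1358)/(929 - 2134))*(1/48841) = (22*(-1/14)*1357/(-1205))*(1/48841) = (22*(-1/14)*(-1/1205)*1357)*(1/48841) = (14927/8435)*(1/48841) = 14927/411973835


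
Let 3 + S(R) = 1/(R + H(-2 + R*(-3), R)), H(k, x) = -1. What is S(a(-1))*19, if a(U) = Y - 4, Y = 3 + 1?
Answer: -76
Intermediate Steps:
Y = 4
a(U) = 0 (a(U) = 4 - 4 = 0)
S(R) = -3 + 1/(-1 + R) (S(R) = -3 + 1/(R - 1) = -3 + 1/(-1 + R))
S(a(-1))*19 = ((4 - 3*0)/(-1 + 0))*19 = ((4 + 0)/(-1))*19 = -1*4*19 = -4*19 = -76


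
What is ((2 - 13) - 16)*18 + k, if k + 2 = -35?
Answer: -523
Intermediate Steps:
k = -37 (k = -2 - 35 = -37)
((2 - 13) - 16)*18 + k = ((2 - 13) - 16)*18 - 37 = (-11 - 16)*18 - 37 = -27*18 - 37 = -486 - 37 = -523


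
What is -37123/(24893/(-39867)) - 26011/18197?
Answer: 868728923434/14612191 ≈ 59452.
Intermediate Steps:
-37123/(24893/(-39867)) - 26011/18197 = -37123/(24893*(-1/39867)) - 26011*1/18197 = -37123/(-24893/39867) - 26011/18197 = -37123*(-39867/24893) - 26011/18197 = 1479982641/24893 - 26011/18197 = 868728923434/14612191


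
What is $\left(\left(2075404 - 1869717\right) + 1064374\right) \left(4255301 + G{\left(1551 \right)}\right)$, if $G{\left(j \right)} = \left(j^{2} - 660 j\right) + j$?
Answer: $7161611076373$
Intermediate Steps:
$G{\left(j \right)} = j^{2} - 659 j$
$\left(\left(2075404 - 1869717\right) + 1064374\right) \left(4255301 + G{\left(1551 \right)}\right) = \left(\left(2075404 - 1869717\right) + 1064374\right) \left(4255301 + 1551 \left(-659 + 1551\right)\right) = \left(205687 + 1064374\right) \left(4255301 + 1551 \cdot 892\right) = 1270061 \left(4255301 + 1383492\right) = 1270061 \cdot 5638793 = 7161611076373$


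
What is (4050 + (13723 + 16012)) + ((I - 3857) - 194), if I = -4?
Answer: 29730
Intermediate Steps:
(4050 + (13723 + 16012)) + ((I - 3857) - 194) = (4050 + (13723 + 16012)) + ((-4 - 3857) - 194) = (4050 + 29735) + (-3861 - 194) = 33785 - 4055 = 29730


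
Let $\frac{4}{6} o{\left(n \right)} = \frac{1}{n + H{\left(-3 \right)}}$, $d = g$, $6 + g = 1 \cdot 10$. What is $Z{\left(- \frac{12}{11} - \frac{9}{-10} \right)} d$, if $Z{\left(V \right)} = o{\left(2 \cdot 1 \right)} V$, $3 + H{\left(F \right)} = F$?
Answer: $\frac{63}{220} \approx 0.28636$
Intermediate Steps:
$H{\left(F \right)} = -3 + F$
$g = 4$ ($g = -6 + 1 \cdot 10 = -6 + 10 = 4$)
$d = 4$
$o{\left(n \right)} = \frac{3}{2 \left(-6 + n\right)}$ ($o{\left(n \right)} = \frac{3}{2 \left(n - 6\right)} = \frac{3}{2 \left(-6 + n\right)}$)
$Z{\left(V \right)} = - \frac{3 V}{8}$ ($Z{\left(V \right)} = \frac{3}{2 \left(-6 + 2 \cdot 1\right)} V = \frac{3}{2 \left(-6 + 2\right)} V = \frac{3}{2 \left(-4\right)} V = \frac{3}{2} \left(- \frac{1}{4}\right) V = - \frac{3 V}{8}$)
$Z{\left(- \frac{12}{11} - \frac{9}{-10} \right)} d = - \frac{3 \left(- \frac{12}{11} - \frac{9}{-10}\right)}{8} \cdot 4 = - \frac{3 \left(\left(-12\right) \frac{1}{11} - - \frac{9}{10}\right)}{8} \cdot 4 = - \frac{3 \left(- \frac{12}{11} + \frac{9}{10}\right)}{8} \cdot 4 = \left(- \frac{3}{8}\right) \left(- \frac{21}{110}\right) 4 = \frac{63}{880} \cdot 4 = \frac{63}{220}$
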